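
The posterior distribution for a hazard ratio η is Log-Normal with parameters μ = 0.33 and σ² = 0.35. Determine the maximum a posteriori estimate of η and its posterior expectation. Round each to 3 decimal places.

maximum a posteriori estimate = 0.980, posterior expectation = 1.657

Mode = exp(μ − σ²) = exp(-0.02) = 0.980.
Mean = exp(μ + σ²/2) = exp(0.505) = 1.657.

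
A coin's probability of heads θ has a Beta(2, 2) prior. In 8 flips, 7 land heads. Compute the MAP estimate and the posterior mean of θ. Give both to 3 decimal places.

Posterior: Beta(2+7, 2+1) = Beta(9, 3).
Mode = (9−1)/(9+3−2) = 8/10 = 0.800.
Mean = 9/(9+3) = 9/12 = 0.750.

θ_MAP = 0.800, E[θ|data] = 0.750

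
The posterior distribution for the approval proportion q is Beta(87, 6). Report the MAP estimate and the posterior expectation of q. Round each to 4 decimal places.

q_MAP = 0.9451, E[q|data] = 0.9355

Mode = (87−1)/(87+6−2) = 86/91 = 0.9451.
Mean = 87/(87+6) = 87/93 = 0.9355.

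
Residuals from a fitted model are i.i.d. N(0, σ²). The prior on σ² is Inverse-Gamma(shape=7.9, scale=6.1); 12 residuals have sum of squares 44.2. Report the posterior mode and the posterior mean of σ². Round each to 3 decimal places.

Posterior: Inverse-Gamma(shape = 7.9+12/2 = 13.9, scale = 6.1+44.2/2 = 28.2).
Mode = β/(α+1) = 28.2/14.9 = 1.893.
Mean = β/(α−1) = 28.2/12.9 = 2.186.

posterior mode = 1.893, posterior mean = 2.186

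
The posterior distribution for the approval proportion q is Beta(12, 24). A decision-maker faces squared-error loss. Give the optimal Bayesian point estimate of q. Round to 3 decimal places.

Mode = (12−1)/(12+24−2) = 11/34 = 0.324.
Mean = 12/(12+24) = 12/36 = 0.333.
Squared-error loss ⇒ the optimal estimator is the posterior mean.

0.333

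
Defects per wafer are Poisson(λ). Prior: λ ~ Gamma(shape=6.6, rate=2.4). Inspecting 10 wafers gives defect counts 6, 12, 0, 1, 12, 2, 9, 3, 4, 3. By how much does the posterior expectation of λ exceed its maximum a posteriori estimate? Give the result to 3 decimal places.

0.081

Σ counts = 52. Posterior: Gamma(shape = 6.6+52 = 58.6, rate = 2.4+10 = 12.4).
Mode = (α−1)/β = 57.6/12.4 = 4.645.
Mean = α/β = 58.6/12.4 = 4.726.
Difference = 4.726 − 4.645 = 0.081.
The mean is pulled above the mode by the posterior's right skew.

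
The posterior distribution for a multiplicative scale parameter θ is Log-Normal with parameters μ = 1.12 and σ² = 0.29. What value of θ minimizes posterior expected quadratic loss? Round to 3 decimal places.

Mode = exp(μ − σ²) = exp(0.83) = 2.293.
Mean = exp(μ + σ²/2) = exp(1.265) = 3.543.
Quadratic loss ⇒ the optimal estimator is the posterior mean.

3.543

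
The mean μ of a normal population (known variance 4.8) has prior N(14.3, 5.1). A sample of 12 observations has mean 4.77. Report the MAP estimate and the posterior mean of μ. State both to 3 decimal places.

Posterior for μ is Normal. Precision-weighted mean: (1/5.1·14.3 + 12/4.8·4.77) / (1/5.1 + 12/4.8) = 5.463.
A Normal posterior is symmetric, so mode = mean.

μ_MAP = 5.463, E[μ|data] = 5.463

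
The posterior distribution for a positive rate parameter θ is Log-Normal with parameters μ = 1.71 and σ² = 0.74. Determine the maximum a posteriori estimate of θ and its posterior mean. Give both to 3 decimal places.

MAP = 2.638, posterior mean = 8.004

Mode = exp(μ − σ²) = exp(0.97) = 2.638.
Mean = exp(μ + σ²/2) = exp(2.080) = 8.004.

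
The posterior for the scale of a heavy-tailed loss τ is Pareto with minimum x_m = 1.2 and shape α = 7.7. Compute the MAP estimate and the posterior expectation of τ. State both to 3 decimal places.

The Pareto density is strictly decreasing on [x_m, ∞), so the mode is x_m = 1.200.
Mean = α·x_m/(α−1) = 7.7·1.2/6.7 = 1.379.

τ_MAP = 1.200, E[τ|data] = 1.379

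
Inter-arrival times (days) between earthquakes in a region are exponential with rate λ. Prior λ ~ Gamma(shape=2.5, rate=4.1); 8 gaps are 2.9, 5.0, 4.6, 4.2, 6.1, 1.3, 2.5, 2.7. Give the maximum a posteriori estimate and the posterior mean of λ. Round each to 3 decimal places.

Σ times = 29.3. Posterior: Gamma(shape = 2.5+8 = 10.5, rate = 4.1+29.3 = 33.4).
Mode = (α−1)/β = 9.5/33.4 = 0.284.
Mean = α/β = 10.5/33.4 = 0.314.

maximum a posteriori estimate = 0.284, posterior mean = 0.314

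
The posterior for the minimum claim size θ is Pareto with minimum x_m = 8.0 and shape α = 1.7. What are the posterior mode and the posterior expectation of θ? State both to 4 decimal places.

θ_MAP = 8.0000, E[θ|data] = 19.4286

The Pareto density is strictly decreasing on [x_m, ∞), so the mode is x_m = 8.0000.
Mean = α·x_m/(α−1) = 1.7·8.0/0.7 = 19.4286.
Mean > mode: the posterior has a right tail.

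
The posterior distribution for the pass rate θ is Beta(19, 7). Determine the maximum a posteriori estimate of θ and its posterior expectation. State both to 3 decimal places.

MAP = 0.750, posterior mean = 0.731

Mode = (19−1)/(19+7−2) = 18/24 = 0.750.
Mean = 19/(19+7) = 19/26 = 0.731.
The mean is pulled below the mode by the posterior's left skew.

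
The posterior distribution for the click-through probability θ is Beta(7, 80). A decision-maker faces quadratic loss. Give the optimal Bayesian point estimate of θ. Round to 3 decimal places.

0.080

Mode = (7−1)/(7+80−2) = 6/85 = 0.071.
Mean = 7/(7+80) = 7/87 = 0.080.
Quadratic loss ⇒ the optimal estimator is the posterior mean.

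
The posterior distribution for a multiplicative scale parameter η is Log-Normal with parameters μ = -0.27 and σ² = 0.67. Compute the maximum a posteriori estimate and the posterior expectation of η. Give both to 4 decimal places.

Mode = exp(μ − σ²) = exp(-0.94) = 0.3906.
Mean = exp(μ + σ²/2) = exp(0.065) = 1.0672.
The mean is pulled above the mode by the posterior's right skew.

MAP: 0.3906. Posterior mean: 1.0672.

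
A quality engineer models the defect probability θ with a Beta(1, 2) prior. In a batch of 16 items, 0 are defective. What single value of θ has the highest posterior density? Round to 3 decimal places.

0.000

Posterior: Beta(1+0, 2+16) = Beta(1, 18).
Since α = 1 ≤ 1 and β > 1, the Beta density is monotone decreasing on [0,1]; the mode is at 0.
Mean = 1/(1+18) = 0.053.
This is the posterior mode — the MAP estimate.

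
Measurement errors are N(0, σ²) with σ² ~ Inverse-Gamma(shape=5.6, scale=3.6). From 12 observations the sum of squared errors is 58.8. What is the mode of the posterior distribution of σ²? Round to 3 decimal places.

Posterior: Inverse-Gamma(shape = 5.6+12/2 = 11.6, scale = 3.6+58.8/2 = 33.0).
Mode = β/(α+1) = 33.0/12.6 = 2.619.
Mean = β/(α−1) = 33.0/10.6 = 3.113.
This is the posterior mode — the MAP estimate.

2.619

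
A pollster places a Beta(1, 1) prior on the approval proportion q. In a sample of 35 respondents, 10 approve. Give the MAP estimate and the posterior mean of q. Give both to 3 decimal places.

MAP = 0.286; posterior mean = 0.297

Posterior: Beta(1+10, 1+25) = Beta(11, 26).
Mode = (11−1)/(11+26−2) = 10/35 = 0.286.
With a flat prior the MAP equals the MLE, 10/35.
Mean = 11/(11+26) = 11/37 = 0.297.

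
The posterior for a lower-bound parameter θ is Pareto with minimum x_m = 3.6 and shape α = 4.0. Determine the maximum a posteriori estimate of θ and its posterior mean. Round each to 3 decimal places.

maximum a posteriori estimate = 3.600, posterior mean = 4.800

The Pareto density is strictly decreasing on [x_m, ∞), so the mode is x_m = 3.600.
Mean = α·x_m/(α−1) = 4.0·3.6/3.0 = 4.800.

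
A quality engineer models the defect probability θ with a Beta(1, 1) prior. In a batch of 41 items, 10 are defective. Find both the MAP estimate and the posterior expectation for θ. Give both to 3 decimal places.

Posterior: Beta(1+10, 1+31) = Beta(11, 32).
Mode = (11−1)/(11+32−2) = 10/41 = 0.244.
With a flat prior the MAP equals the MLE, 10/41.
Mean = 11/(11+32) = 11/43 = 0.256.
Mean > mode: the posterior has a right tail.

MAP: 0.244. Posterior mean: 0.256.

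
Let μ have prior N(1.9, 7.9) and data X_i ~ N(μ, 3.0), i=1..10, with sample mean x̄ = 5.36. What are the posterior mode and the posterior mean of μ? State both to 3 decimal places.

Posterior for μ is Normal. Precision-weighted mean: (1/7.9·1.9 + 10/3.0·5.36) / (1/7.9 + 10/3.0) = 5.233.
A Normal posterior is symmetric, so mode = mean.

MAP: 5.233. Posterior mean: 5.233.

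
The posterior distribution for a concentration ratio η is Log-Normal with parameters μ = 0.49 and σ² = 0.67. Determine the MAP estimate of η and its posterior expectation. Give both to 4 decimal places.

Mode = exp(μ − σ²) = exp(-0.18) = 0.8353.
Mean = exp(μ + σ²/2) = exp(0.825) = 2.2819.
The mean is pulled above the mode by the posterior's right skew.

MAP: 0.8353. Posterior mean: 2.2819.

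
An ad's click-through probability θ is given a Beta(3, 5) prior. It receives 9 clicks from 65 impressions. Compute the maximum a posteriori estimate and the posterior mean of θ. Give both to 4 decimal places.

Posterior: Beta(3+9, 5+56) = Beta(12, 61).
Mode = (12−1)/(12+61−2) = 11/71 = 0.1549.
Mean = 12/(12+61) = 12/73 = 0.1644.
Right-skewed posterior ⇒ mode < mean.

maximum a posteriori estimate = 0.1549, posterior mean = 0.1644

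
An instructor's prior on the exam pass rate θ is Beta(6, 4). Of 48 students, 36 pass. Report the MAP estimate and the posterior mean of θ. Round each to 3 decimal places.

Posterior: Beta(6+36, 4+12) = Beta(42, 16).
Mode = (42−1)/(42+16−2) = 41/56 = 0.732.
Mean = 42/(42+16) = 42/58 = 0.724.

MAP estimate = 0.732, posterior mean = 0.724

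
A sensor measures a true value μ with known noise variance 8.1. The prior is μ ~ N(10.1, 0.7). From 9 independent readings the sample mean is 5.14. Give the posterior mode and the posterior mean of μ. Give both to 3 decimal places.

Posterior for μ is Normal. Precision-weighted mean: (1/0.7·10.1 + 9/8.1·5.14) / (1/0.7 + 9/8.1) = 7.930.
A Normal posterior is symmetric, so mode = mean.

μ_MAP = 7.930, E[μ|data] = 7.930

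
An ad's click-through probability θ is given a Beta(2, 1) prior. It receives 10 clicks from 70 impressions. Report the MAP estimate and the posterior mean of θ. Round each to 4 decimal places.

Posterior: Beta(2+10, 1+60) = Beta(12, 61).
Mode = (12−1)/(12+61−2) = 11/71 = 0.1549.
Mean = 12/(12+61) = 12/73 = 0.1644.
Right-skewed posterior ⇒ mode < mean.

MAP: 0.1549. Posterior mean: 0.1644.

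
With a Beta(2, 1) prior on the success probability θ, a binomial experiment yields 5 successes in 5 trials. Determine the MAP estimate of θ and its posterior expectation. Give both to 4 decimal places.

MAP: 1.0000. Posterior mean: 0.8750.

Posterior: Beta(2+5, 1+0) = Beta(7, 1).
Since β = 1 ≤ 1 and α > 1, the Beta density is monotone increasing on [0,1]; the mode is at 1.
Mean = 7/(7+1) = 0.8750.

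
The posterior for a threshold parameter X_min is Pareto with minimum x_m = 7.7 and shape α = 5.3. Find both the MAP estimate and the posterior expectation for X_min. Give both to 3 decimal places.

MAP estimate = 7.700, posterior expectation = 9.491

The Pareto density is strictly decreasing on [x_m, ∞), so the mode is x_m = 7.700.
Mean = α·x_m/(α−1) = 5.3·7.7/4.3 = 9.491.
Mean > mode: the posterior has a right tail.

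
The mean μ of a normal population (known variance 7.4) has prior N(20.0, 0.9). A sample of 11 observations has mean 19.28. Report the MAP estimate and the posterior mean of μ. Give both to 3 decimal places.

μ_MAP = 19.588, E[μ|data] = 19.588

Posterior for μ is Normal. Precision-weighted mean: (1/0.9·20.0 + 11/7.4·19.28) / (1/0.9 + 11/7.4) = 19.588.
A Normal posterior is symmetric, so mode = mean.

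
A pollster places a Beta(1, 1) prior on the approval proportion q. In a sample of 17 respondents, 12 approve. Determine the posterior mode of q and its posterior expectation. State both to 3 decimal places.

Posterior: Beta(1+12, 1+5) = Beta(13, 6).
Mode = (13−1)/(13+6−2) = 12/17 = 0.706.
Mean = 13/(13+6) = 13/19 = 0.684.

MAP = 0.706, posterior mean = 0.684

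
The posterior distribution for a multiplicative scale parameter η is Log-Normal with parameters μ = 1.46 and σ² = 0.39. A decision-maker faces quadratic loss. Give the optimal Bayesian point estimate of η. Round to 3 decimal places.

Mode = exp(μ − σ²) = exp(1.07) = 2.915.
Mean = exp(μ + σ²/2) = exp(1.655) = 5.233.
Quadratic loss ⇒ the optimal estimator is the posterior mean.

5.233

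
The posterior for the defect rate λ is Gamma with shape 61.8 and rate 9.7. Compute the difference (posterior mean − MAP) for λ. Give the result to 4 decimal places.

0.1031

Mode = (α−1)/β = 60.8/9.7 = 6.2680.
Mean = α/β = 61.8/9.7 = 6.3711.
Difference = 6.3711 − 6.2680 = 0.1031.
The posterior is right-skewed, so the mean exceeds the mode.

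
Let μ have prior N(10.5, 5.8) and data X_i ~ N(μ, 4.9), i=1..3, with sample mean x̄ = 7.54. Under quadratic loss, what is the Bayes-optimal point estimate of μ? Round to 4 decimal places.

Posterior for μ is Normal. Precision-weighted mean: (1/5.8·10.5 + 3/4.9·7.54) / (1/5.8 + 3/4.9) = 8.1904.
A Normal posterior is symmetric, so mode = mean.
Quadratic loss ⇒ the optimal estimator is the posterior mean.

8.1904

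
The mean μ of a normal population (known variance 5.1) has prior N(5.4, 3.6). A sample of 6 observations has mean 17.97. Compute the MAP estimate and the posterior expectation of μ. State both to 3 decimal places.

Posterior for μ is Normal. Precision-weighted mean: (1/3.6·5.4 + 6/5.1·17.97) / (1/3.6 + 6/5.1) = 15.569.
A Normal posterior is symmetric, so mode = mean.

μ_MAP = 15.569, E[μ|data] = 15.569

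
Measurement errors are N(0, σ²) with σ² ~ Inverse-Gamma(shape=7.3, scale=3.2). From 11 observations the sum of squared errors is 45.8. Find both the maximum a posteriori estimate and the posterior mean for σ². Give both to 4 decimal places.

Posterior: Inverse-Gamma(shape = 7.3+11/2 = 12.8, scale = 3.2+45.8/2 = 26.1).
Mode = β/(α+1) = 26.1/13.8 = 1.8913.
Mean = β/(α−1) = 26.1/11.8 = 2.2119.

σ²_MAP = 1.8913, E[σ²|data] = 2.2119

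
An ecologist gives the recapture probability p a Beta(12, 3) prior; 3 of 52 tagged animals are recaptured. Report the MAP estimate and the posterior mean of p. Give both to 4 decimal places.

MAP = 0.2154, posterior mean = 0.2239

Posterior: Beta(12+3, 3+49) = Beta(15, 52).
Mode = (15−1)/(15+52−2) = 14/65 = 0.2154.
Mean = 15/(15+52) = 15/67 = 0.2239.
Right-skewed posterior ⇒ mode < mean.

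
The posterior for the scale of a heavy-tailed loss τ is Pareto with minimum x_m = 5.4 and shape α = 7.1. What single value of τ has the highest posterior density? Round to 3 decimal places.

The Pareto density is strictly decreasing on [x_m, ∞), so the mode is x_m = 5.400.
Mean = α·x_m/(α−1) = 7.1·5.4/6.1 = 6.285.
This is the posterior mode — the MAP estimate.

5.400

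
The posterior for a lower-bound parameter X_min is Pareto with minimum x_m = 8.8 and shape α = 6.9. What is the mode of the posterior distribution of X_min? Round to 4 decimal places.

8.8000

The Pareto density is strictly decreasing on [x_m, ∞), so the mode is x_m = 8.8000.
Mean = α·x_m/(α−1) = 6.9·8.8/5.9 = 10.2915.
This is the posterior mode — the MAP estimate.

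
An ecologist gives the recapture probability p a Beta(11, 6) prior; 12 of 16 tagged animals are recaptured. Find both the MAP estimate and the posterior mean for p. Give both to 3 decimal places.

MAP estimate = 0.710, posterior mean = 0.697

Posterior: Beta(11+12, 6+4) = Beta(23, 10).
Mode = (23−1)/(23+10−2) = 22/31 = 0.710.
Mean = 23/(23+10) = 23/33 = 0.697.
Left-skewed posterior ⇒ mean < mode.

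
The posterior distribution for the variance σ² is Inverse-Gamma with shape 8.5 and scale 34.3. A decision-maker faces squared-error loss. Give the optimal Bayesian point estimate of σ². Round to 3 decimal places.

Mode = β/(α+1) = 34.3/9.5 = 3.611.
Mean = β/(α−1) = 34.3/7.5 = 4.573.
Squared-error loss ⇒ the optimal estimator is the posterior mean.

4.573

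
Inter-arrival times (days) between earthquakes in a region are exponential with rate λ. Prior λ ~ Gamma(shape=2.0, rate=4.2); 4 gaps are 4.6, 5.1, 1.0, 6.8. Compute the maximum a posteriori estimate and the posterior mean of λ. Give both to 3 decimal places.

Σ times = 17.5. Posterior: Gamma(shape = 2.0+4 = 6.0, rate = 4.2+17.5 = 21.7).
Mode = (α−1)/β = 5.0/21.7 = 0.230.
Mean = α/β = 6.0/21.7 = 0.276.
Mean > mode: the posterior has a right tail.

MAP: 0.230. Posterior mean: 0.276.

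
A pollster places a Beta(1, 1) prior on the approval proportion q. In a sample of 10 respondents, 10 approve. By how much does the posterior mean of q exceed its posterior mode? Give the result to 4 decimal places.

-0.0833

Posterior: Beta(1+10, 1+0) = Beta(11, 1).
Since β = 1 ≤ 1 and α > 1, the Beta density is monotone increasing on [0,1]; the mode is at 1.
Mean = 11/(11+1) = 0.9167.
Difference = 0.9167 − 1.0000 = -0.0833.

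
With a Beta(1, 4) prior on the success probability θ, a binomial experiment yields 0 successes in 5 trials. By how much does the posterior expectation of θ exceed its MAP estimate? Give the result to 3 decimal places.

0.100

Posterior: Beta(1+0, 4+5) = Beta(1, 9).
Since α = 1 ≤ 1 and β > 1, the Beta density is monotone decreasing on [0,1]; the mode is at 0.
Mean = 1/(1+9) = 0.100.
Difference = 0.100 − 0.000 = 0.100.
The posterior is right-skewed, so the mean exceeds the mode.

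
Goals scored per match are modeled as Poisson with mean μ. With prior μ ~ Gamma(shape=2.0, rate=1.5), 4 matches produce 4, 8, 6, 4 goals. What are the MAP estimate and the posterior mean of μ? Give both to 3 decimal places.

MAP = 4.182; posterior mean = 4.364

Σ counts = 22. Posterior: Gamma(shape = 2.0+22 = 24.0, rate = 1.5+4 = 5.5).
Mode = (α−1)/β = 23.0/5.5 = 4.182.
Mean = α/β = 24.0/5.5 = 4.364.
Right-skewed posterior ⇒ mode < mean.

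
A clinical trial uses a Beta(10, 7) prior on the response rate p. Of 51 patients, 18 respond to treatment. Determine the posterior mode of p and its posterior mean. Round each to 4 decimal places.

MAP = 0.4091, posterior mean = 0.4118

Posterior: Beta(10+18, 7+33) = Beta(28, 40).
Mode = (28−1)/(28+40−2) = 27/66 = 0.4091.
Mean = 28/(28+40) = 28/68 = 0.4118.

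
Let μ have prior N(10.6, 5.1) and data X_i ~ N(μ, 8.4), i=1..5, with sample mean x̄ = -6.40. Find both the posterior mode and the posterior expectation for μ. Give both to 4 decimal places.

Posterior for μ is Normal. Precision-weighted mean: (1/5.1·10.6 + 5/8.4·-6.40) / (1/5.1 + 5/8.4) = -2.1876.
A Normal posterior is symmetric, so mode = mean.

MAP = -2.1876; posterior mean = -2.1876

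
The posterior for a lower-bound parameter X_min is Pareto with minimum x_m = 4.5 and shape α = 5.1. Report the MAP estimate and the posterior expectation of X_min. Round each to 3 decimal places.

MAP estimate = 4.500, posterior expectation = 5.598

The Pareto density is strictly decreasing on [x_m, ∞), so the mode is x_m = 4.500.
Mean = α·x_m/(α−1) = 5.1·4.5/4.1 = 5.598.
The mean is pulled above the mode by the posterior's right skew.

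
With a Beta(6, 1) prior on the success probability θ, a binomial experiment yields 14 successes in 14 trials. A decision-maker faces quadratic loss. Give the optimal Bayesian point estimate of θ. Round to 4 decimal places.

Posterior: Beta(6+14, 1+0) = Beta(20, 1).
Since β = 1 ≤ 1 and α > 1, the Beta density is monotone increasing on [0,1]; the mode is at 1.
Mean = 20/(20+1) = 0.9524.
Quadratic loss ⇒ the optimal estimator is the posterior mean.

0.9524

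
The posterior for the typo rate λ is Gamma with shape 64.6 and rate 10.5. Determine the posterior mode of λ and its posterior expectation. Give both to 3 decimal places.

MAP = 6.057, posterior mean = 6.152

Mode = (α−1)/β = 63.6/10.5 = 6.057.
Mean = α/β = 64.6/10.5 = 6.152.
Mean > mode: the posterior has a right tail.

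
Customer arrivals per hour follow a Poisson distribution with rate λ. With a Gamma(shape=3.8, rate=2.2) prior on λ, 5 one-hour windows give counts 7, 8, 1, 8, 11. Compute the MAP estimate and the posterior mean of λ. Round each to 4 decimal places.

Σ counts = 35. Posterior: Gamma(shape = 3.8+35 = 38.8, rate = 2.2+5 = 7.2).
Mode = (α−1)/β = 37.8/7.2 = 5.2500.
Mean = α/β = 38.8/7.2 = 5.3889.

MAP estimate = 5.2500, posterior mean = 5.3889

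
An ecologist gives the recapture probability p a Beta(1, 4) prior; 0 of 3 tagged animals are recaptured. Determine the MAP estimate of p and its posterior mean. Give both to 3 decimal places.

Posterior: Beta(1+0, 4+3) = Beta(1, 7).
Since α = 1 ≤ 1 and β > 1, the Beta density is monotone decreasing on [0,1]; the mode is at 0.
Mean = 1/(1+7) = 0.125.

MAP estimate = 0.000, posterior mean = 0.125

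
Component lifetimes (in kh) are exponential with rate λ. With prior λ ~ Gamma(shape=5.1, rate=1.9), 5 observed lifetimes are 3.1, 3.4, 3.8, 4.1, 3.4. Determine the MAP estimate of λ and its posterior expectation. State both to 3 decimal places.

MAP: 0.462. Posterior mean: 0.513.

Σ times = 17.8. Posterior: Gamma(shape = 5.1+5 = 10.1, rate = 1.9+17.8 = 19.7).
Mode = (α−1)/β = 9.1/19.7 = 0.462.
Mean = α/β = 10.1/19.7 = 0.513.
The posterior is right-skewed, so the mean exceeds the mode.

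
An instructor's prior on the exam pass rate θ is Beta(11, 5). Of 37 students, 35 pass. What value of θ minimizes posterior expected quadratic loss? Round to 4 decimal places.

0.8679

Posterior: Beta(11+35, 5+2) = Beta(46, 7).
Mode = (46−1)/(46+7−2) = 45/51 = 0.8824.
Mean = 46/(46+7) = 46/53 = 0.8679.
Quadratic loss ⇒ the optimal estimator is the posterior mean.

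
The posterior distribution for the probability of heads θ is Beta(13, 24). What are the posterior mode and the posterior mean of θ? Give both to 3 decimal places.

Mode = (13−1)/(13+24−2) = 12/35 = 0.343.
Mean = 13/(13+24) = 13/37 = 0.351.
The mean is pulled above the mode by the posterior's right skew.

MAP = 0.343, posterior mean = 0.351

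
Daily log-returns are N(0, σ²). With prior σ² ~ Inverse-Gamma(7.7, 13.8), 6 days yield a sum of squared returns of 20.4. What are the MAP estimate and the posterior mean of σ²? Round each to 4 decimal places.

σ²_MAP = 2.0513, E[σ²|data] = 2.4742

Posterior: Inverse-Gamma(shape = 7.7+6/2 = 10.7, scale = 13.8+20.4/2 = 24.0).
Mode = β/(α+1) = 24.0/11.7 = 2.0513.
Mean = β/(α−1) = 24.0/9.7 = 2.4742.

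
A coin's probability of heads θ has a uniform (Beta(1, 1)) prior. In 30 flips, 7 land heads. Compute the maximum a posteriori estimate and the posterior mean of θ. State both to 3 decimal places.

MAP = 0.233; posterior mean = 0.250

Posterior: Beta(1+7, 1+23) = Beta(8, 24).
Mode = (8−1)/(8+24−2) = 7/30 = 0.233.
With a flat prior the MAP equals the MLE, 7/30.
Mean = 8/(8+24) = 8/32 = 0.250.
The mean is pulled above the mode by the posterior's right skew.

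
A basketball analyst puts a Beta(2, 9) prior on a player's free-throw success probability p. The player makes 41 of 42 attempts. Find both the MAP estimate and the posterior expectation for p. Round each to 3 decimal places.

MAP estimate = 0.824, posterior expectation = 0.811

Posterior: Beta(2+41, 9+1) = Beta(43, 10).
Mode = (43−1)/(43+10−2) = 42/51 = 0.824.
Mean = 43/(43+10) = 43/53 = 0.811.
The mean is pulled below the mode by the posterior's left skew.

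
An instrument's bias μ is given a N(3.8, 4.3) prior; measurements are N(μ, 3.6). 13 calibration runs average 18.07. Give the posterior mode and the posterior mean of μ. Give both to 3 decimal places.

Posterior for μ is Normal. Precision-weighted mean: (1/4.3·3.8 + 13/3.6·18.07) / (1/4.3 + 13/3.6) = 17.207.
A Normal posterior is symmetric, so mode = mean.

MAP = 17.207; posterior mean = 17.207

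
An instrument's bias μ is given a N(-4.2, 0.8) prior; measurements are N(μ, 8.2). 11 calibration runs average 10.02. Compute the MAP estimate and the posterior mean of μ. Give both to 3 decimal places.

Posterior for μ is Normal. Precision-weighted mean: (1/0.8·-4.2 + 11/8.2·10.02) / (1/0.8 + 11/8.2) = 3.161.
A Normal posterior is symmetric, so mode = mean.

MAP = 3.161, posterior mean = 3.161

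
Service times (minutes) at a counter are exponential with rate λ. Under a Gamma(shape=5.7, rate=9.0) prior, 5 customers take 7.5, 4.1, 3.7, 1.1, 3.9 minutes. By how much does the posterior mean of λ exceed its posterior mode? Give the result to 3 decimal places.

Σ times = 20.3. Posterior: Gamma(shape = 5.7+5 = 10.7, rate = 9.0+20.3 = 29.3).
Mode = (α−1)/β = 9.7/29.3 = 0.331.
Mean = α/β = 10.7/29.3 = 0.365.
Difference = 0.365 − 0.331 = 0.034.

0.034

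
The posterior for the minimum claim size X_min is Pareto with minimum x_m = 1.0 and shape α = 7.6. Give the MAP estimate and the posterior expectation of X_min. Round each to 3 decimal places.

The Pareto density is strictly decreasing on [x_m, ∞), so the mode is x_m = 1.000.
Mean = α·x_m/(α−1) = 7.6·1.0/6.6 = 1.152.

X_min_MAP = 1.000, E[X_min|data] = 1.152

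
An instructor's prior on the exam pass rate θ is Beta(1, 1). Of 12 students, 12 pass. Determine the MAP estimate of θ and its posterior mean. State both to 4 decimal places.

Posterior: Beta(1+12, 1+0) = Beta(13, 1).
Since β = 1 ≤ 1 and α > 1, the Beta density is monotone increasing on [0,1]; the mode is at 1.
Mean = 13/(13+1) = 0.9286.

MAP = 1.0000, posterior mean = 0.9286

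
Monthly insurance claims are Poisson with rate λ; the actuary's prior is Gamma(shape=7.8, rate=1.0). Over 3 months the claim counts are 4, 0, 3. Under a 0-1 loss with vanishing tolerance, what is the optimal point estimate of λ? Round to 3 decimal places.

3.450

Σ counts = 7. Posterior: Gamma(shape = 7.8+7 = 14.8, rate = 1.0+3 = 4.0).
Mode = (α−1)/β = 13.8/4.0 = 3.450.
Mean = α/β = 14.8/4.0 = 3.700.
This is the posterior mode — the MAP estimate.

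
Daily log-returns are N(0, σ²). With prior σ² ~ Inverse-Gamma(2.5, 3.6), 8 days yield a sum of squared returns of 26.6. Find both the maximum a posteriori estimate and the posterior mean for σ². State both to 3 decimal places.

MAP = 2.253; posterior mean = 3.073

Posterior: Inverse-Gamma(shape = 2.5+8/2 = 6.5, scale = 3.6+26.6/2 = 16.9).
Mode = β/(α+1) = 16.9/7.5 = 2.253.
Mean = β/(α−1) = 16.9/5.5 = 3.073.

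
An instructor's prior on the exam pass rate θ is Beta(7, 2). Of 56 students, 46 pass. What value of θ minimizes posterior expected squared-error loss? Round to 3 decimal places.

0.815

Posterior: Beta(7+46, 2+10) = Beta(53, 12).
Mode = (53−1)/(53+12−2) = 52/63 = 0.825.
Mean = 53/(53+12) = 53/65 = 0.815.
Squared-error loss ⇒ the optimal estimator is the posterior mean.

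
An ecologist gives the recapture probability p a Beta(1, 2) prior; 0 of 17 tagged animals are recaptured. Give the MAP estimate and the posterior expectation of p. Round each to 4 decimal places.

Posterior: Beta(1+0, 2+17) = Beta(1, 19).
Since α = 1 ≤ 1 and β > 1, the Beta density is monotone decreasing on [0,1]; the mode is at 0.
Mean = 1/(1+19) = 0.0500.
The mean is pulled above the mode by the posterior's right skew.

MAP = 0.0000, posterior mean = 0.0500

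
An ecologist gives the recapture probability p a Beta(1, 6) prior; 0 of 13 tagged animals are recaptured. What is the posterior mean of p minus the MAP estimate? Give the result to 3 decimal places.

0.050

Posterior: Beta(1+0, 6+13) = Beta(1, 19).
Since α = 1 ≤ 1 and β > 1, the Beta density is monotone decreasing on [0,1]; the mode is at 0.
Mean = 1/(1+19) = 0.050.
Difference = 0.050 − 0.000 = 0.050.
The mean is pulled above the mode by the posterior's right skew.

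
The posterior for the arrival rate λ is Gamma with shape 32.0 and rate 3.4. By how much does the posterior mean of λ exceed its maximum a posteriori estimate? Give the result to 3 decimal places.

Mode = (α−1)/β = 31.0/3.4 = 9.118.
Mean = α/β = 32.0/3.4 = 9.412.
Difference = 9.412 − 9.118 = 0.294.

0.294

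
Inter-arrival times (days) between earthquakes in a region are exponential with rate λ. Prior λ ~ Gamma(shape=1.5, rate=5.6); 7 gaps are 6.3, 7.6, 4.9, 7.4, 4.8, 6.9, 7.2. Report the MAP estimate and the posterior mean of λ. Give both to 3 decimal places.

MAP = 0.148; posterior mean = 0.168

Σ times = 45.1. Posterior: Gamma(shape = 1.5+7 = 8.5, rate = 5.6+45.1 = 50.7).
Mode = (α−1)/β = 7.5/50.7 = 0.148.
Mean = α/β = 8.5/50.7 = 0.168.
Right-skewed posterior ⇒ mode < mean.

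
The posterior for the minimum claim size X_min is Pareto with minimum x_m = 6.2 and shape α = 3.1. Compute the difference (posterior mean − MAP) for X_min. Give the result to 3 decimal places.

2.952

The Pareto density is strictly decreasing on [x_m, ∞), so the mode is x_m = 6.200.
Mean = α·x_m/(α−1) = 3.1·6.2/2.1 = 9.152.
Difference = 9.152 − 6.200 = 2.952.
The mean is pulled above the mode by the posterior's right skew.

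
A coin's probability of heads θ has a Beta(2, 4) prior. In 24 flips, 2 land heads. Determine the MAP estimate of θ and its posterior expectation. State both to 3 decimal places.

Posterior: Beta(2+2, 4+22) = Beta(4, 26).
Mode = (4−1)/(4+26−2) = 3/28 = 0.107.
Mean = 4/(4+26) = 4/30 = 0.133.

MAP estimate = 0.107, posterior expectation = 0.133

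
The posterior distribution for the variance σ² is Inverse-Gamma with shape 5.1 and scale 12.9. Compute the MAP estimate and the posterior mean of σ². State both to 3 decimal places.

MAP estimate = 2.115, posterior mean = 3.146

Mode = β/(α+1) = 12.9/6.1 = 2.115.
Mean = β/(α−1) = 12.9/4.1 = 3.146.
The mean is pulled above the mode by the posterior's right skew.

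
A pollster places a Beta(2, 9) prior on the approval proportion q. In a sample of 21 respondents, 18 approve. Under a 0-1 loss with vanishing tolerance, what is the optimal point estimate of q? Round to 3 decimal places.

0.633

Posterior: Beta(2+18, 9+3) = Beta(20, 12).
Mode = (20−1)/(20+12−2) = 19/30 = 0.633.
Mean = 20/(20+12) = 20/32 = 0.625.
This is the posterior mode — the MAP estimate.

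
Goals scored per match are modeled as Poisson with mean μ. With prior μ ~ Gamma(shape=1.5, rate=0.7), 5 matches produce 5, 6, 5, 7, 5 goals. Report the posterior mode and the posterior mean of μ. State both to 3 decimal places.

Σ counts = 28. Posterior: Gamma(shape = 1.5+28 = 29.5, rate = 0.7+5 = 5.7).
Mode = (α−1)/β = 28.5/5.7 = 5.000.
Mean = α/β = 29.5/5.7 = 5.175.
The posterior is right-skewed, so the mean exceeds the mode.

posterior mode = 5.000, posterior mean = 5.175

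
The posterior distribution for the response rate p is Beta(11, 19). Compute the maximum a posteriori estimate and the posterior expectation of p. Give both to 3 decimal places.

Mode = (11−1)/(11+19−2) = 10/28 = 0.357.
Mean = 11/(11+19) = 11/30 = 0.367.

MAP: 0.357. Posterior mean: 0.367.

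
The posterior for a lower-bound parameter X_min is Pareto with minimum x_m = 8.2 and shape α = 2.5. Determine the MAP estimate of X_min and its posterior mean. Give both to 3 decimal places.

MAP: 8.200. Posterior mean: 13.667.

The Pareto density is strictly decreasing on [x_m, ∞), so the mode is x_m = 8.200.
Mean = α·x_m/(α−1) = 2.5·8.2/1.5 = 13.667.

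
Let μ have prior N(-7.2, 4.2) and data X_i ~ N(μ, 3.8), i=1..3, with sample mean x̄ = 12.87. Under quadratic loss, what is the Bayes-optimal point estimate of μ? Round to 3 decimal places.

8.220

Posterior for μ is Normal. Precision-weighted mean: (1/4.2·-7.2 + 3/3.8·12.87) / (1/4.2 + 3/3.8) = 8.220.
A Normal posterior is symmetric, so mode = mean.
Quadratic loss ⇒ the optimal estimator is the posterior mean.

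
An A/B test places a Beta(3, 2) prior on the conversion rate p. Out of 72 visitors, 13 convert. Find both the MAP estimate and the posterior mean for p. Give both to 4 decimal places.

MAP = 0.2000, posterior mean = 0.2078

Posterior: Beta(3+13, 2+59) = Beta(16, 61).
Mode = (16−1)/(16+61−2) = 15/75 = 0.2000.
Mean = 16/(16+61) = 16/77 = 0.2078.
Mean > mode: the posterior has a right tail.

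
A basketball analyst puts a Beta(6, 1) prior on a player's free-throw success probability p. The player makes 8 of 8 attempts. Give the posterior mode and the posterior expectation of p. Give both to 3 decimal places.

MAP: 1.000. Posterior mean: 0.933.

Posterior: Beta(6+8, 1+0) = Beta(14, 1).
Since β = 1 ≤ 1 and α > 1, the Beta density is monotone increasing on [0,1]; the mode is at 1.
Mean = 14/(14+1) = 0.933.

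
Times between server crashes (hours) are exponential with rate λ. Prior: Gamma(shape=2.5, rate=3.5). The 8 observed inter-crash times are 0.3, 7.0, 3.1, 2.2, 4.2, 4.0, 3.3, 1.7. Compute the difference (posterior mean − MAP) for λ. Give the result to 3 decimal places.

Σ times = 25.8. Posterior: Gamma(shape = 2.5+8 = 10.5, rate = 3.5+25.8 = 29.3).
Mode = (α−1)/β = 9.5/29.3 = 0.324.
Mean = α/β = 10.5/29.3 = 0.358.
Difference = 0.358 − 0.324 = 0.034.
The posterior is right-skewed, so the mean exceeds the mode.

0.034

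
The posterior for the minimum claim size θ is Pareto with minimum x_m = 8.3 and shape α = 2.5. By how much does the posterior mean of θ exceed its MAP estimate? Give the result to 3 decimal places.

The Pareto density is strictly decreasing on [x_m, ∞), so the mode is x_m = 8.300.
Mean = α·x_m/(α−1) = 2.5·8.3/1.5 = 13.833.
Difference = 13.833 − 8.300 = 5.533.

5.533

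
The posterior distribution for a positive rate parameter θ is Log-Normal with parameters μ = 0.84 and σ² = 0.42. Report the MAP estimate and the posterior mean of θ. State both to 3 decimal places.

MAP: 1.522. Posterior mean: 2.858.

Mode = exp(μ − σ²) = exp(0.42) = 1.522.
Mean = exp(μ + σ²/2) = exp(1.050) = 2.858.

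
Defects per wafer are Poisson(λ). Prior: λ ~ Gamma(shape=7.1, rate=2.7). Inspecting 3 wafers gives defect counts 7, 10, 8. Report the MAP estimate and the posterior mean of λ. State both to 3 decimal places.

MAP = 5.456; posterior mean = 5.632

Σ counts = 25. Posterior: Gamma(shape = 7.1+25 = 32.1, rate = 2.7+3 = 5.7).
Mode = (α−1)/β = 31.1/5.7 = 5.456.
Mean = α/β = 32.1/5.7 = 5.632.
Right-skewed posterior ⇒ mode < mean.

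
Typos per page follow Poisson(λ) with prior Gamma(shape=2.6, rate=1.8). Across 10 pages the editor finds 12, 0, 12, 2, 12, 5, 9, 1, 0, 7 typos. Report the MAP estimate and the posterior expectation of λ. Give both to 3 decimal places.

Σ counts = 60. Posterior: Gamma(shape = 2.6+60 = 62.6, rate = 1.8+10 = 11.8).
Mode = (α−1)/β = 61.6/11.8 = 5.220.
Mean = α/β = 62.6/11.8 = 5.305.
Right-skewed posterior ⇒ mode < mean.

λ_MAP = 5.220, E[λ|data] = 5.305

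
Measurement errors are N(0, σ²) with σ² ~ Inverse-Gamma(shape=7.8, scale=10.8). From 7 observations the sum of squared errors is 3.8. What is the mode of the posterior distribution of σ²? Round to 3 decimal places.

Posterior: Inverse-Gamma(shape = 7.8+7/2 = 11.3, scale = 10.8+3.8/2 = 12.7).
Mode = β/(α+1) = 12.7/12.3 = 1.033.
Mean = β/(α−1) = 12.7/10.3 = 1.233.
This is the posterior mode — the MAP estimate.

1.033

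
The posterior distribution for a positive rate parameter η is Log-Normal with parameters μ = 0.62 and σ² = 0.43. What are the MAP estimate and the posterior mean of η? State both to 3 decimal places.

Mode = exp(μ − σ²) = exp(0.19) = 1.209.
Mean = exp(μ + σ²/2) = exp(0.835) = 2.305.

η_MAP = 1.209, E[η|data] = 2.305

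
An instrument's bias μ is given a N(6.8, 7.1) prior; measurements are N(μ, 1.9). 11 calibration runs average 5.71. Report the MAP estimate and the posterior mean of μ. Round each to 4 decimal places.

MAP = 5.7359, posterior mean = 5.7359

Posterior for μ is Normal. Precision-weighted mean: (1/7.1·6.8 + 11/1.9·5.71) / (1/7.1 + 11/1.9) = 5.7359.
A Normal posterior is symmetric, so mode = mean.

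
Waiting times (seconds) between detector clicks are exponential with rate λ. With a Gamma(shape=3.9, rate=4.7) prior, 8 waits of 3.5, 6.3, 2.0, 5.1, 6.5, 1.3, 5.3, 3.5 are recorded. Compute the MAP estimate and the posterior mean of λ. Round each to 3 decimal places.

MAP = 0.285; posterior mean = 0.312

Σ times = 33.5. Posterior: Gamma(shape = 3.9+8 = 11.9, rate = 4.7+33.5 = 38.2).
Mode = (α−1)/β = 10.9/38.2 = 0.285.
Mean = α/β = 11.9/38.2 = 0.312.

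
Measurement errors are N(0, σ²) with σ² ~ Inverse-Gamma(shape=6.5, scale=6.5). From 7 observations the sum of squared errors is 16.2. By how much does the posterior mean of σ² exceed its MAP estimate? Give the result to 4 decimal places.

0.2949

Posterior: Inverse-Gamma(shape = 6.5+7/2 = 10.0, scale = 6.5+16.2/2 = 14.6).
Mode = β/(α+1) = 14.6/11.0 = 1.3273.
Mean = β/(α−1) = 14.6/9.0 = 1.6222.
Difference = 1.6222 − 1.3273 = 0.2949.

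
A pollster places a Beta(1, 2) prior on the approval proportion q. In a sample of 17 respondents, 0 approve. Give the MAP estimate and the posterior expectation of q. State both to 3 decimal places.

Posterior: Beta(1+0, 2+17) = Beta(1, 19).
Since α = 1 ≤ 1 and β > 1, the Beta density is monotone decreasing on [0,1]; the mode is at 0.
Mean = 1/(1+19) = 0.050.

MAP estimate = 0.000, posterior expectation = 0.050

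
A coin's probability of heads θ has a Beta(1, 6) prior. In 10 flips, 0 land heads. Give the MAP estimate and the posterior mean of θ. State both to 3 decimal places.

MAP estimate = 0.000, posterior mean = 0.059

Posterior: Beta(1+0, 6+10) = Beta(1, 16).
Since α = 1 ≤ 1 and β > 1, the Beta density is monotone decreasing on [0,1]; the mode is at 0.
Mean = 1/(1+16) = 0.059.
Right-skewed posterior ⇒ mode < mean.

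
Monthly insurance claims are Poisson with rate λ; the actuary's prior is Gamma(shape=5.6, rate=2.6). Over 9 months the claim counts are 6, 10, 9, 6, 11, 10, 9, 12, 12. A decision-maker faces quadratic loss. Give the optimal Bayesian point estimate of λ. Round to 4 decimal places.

Σ counts = 85. Posterior: Gamma(shape = 5.6+85 = 90.6, rate = 2.6+9 = 11.6).
Mode = (α−1)/β = 89.6/11.6 = 7.7241.
Mean = α/β = 90.6/11.6 = 7.8103.
Quadratic loss ⇒ the optimal estimator is the posterior mean.

7.8103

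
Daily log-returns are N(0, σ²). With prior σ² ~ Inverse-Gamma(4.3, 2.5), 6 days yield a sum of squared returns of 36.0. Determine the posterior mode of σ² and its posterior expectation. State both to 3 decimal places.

Posterior: Inverse-Gamma(shape = 4.3+6/2 = 7.3, scale = 2.5+36.0/2 = 20.5).
Mode = β/(α+1) = 20.5/8.3 = 2.470.
Mean = β/(α−1) = 20.5/6.3 = 3.254.
Mean > mode: the posterior has a right tail.

MAP = 2.470, posterior mean = 3.254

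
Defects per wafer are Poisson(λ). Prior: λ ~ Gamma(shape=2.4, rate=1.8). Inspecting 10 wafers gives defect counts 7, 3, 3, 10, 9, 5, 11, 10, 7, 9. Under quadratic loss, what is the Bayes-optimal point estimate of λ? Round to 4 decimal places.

6.4746

Σ counts = 74. Posterior: Gamma(shape = 2.4+74 = 76.4, rate = 1.8+10 = 11.8).
Mode = (α−1)/β = 75.4/11.8 = 6.3898.
Mean = α/β = 76.4/11.8 = 6.4746.
Quadratic loss ⇒ the optimal estimator is the posterior mean.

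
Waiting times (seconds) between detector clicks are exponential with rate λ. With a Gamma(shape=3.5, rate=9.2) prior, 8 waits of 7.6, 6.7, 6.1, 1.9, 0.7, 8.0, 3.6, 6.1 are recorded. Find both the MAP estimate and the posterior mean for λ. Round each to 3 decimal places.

λ_MAP = 0.210, E[λ|data] = 0.230

Σ times = 40.7. Posterior: Gamma(shape = 3.5+8 = 11.5, rate = 9.2+40.7 = 49.9).
Mode = (α−1)/β = 10.5/49.9 = 0.210.
Mean = α/β = 11.5/49.9 = 0.230.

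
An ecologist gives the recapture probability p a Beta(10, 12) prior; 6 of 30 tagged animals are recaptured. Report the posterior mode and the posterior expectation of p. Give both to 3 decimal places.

p_MAP = 0.300, E[p|data] = 0.308

Posterior: Beta(10+6, 12+24) = Beta(16, 36).
Mode = (16−1)/(16+36−2) = 15/50 = 0.300.
Mean = 16/(16+36) = 16/52 = 0.308.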